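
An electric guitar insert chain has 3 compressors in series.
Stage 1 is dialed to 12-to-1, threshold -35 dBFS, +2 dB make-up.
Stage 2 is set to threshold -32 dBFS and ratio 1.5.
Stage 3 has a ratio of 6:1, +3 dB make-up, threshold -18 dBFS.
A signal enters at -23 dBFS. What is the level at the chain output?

-29 dBFS

Stage 1: -23 dBFS is 12 dB over -35 dBFS; at 12:1 that becomes 1 dB over, giving -34 dBFS; +2 dB make-up → -32 dBFS.
Stage 2: -32 dBFS ≤ -32 dBFS, so stage 2 doesn't engage; output -32 dBFS.
Stage 3: -32 dBFS ≤ -18 dBFS, so stage 3 doesn't engage; make-up brings it to -29 dBFS.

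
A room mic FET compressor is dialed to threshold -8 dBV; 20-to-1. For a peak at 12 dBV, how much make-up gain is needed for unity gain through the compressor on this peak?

19 dB

Without make-up, output = threshold + overshoot/20 = -8 + 1 = -7 dBV.
Gap to target: 19 dB.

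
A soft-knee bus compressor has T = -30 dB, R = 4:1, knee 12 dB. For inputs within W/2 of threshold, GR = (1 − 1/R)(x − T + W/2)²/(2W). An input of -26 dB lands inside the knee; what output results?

-29.125 dB

x − T + W/2 = -26 − (-30) + 6 = 10.
GR = (1 − 1/4) × 10² / 24 = 0.75 × 100 / 24 = 3.125 dB.
Output = -26 − 3.125 = -29.125 dB.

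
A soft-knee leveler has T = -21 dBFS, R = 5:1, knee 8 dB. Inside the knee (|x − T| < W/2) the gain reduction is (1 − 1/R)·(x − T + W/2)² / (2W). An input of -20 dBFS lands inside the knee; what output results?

x − T + W/2 = -20 − (-21) + 4 = 5.
GR = (1 − 1/5) × 5² / 16 = 0.8 × 25 / 16 = 1.25 dB.
Output = -20 − 1.25 = -21.25 dBFS.

-21.25 dBFS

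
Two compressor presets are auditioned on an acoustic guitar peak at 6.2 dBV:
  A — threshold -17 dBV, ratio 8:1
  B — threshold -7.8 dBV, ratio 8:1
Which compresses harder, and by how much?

A: GR = 23.2 − 23.2/8 = 20.3 dB.
B: GR = 14 − 14/8 = 12.25 dB.
A reduces 8.05 dB more.

A, by 8.05 dB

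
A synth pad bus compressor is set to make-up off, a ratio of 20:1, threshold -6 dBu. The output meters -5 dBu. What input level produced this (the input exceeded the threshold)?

14 dBu

The compressed level sits -5 − (-6) = 1 dB over threshold.
Before 20:1 compression the overshoot was 1 × 20 = 20 dB, so input = -6 + 20 = 14 dBu.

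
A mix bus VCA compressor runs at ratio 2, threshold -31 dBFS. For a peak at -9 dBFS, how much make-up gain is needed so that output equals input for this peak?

11 dB

The peak compresses to -31 + 22/2 = -20 dBFS.
To reach -9 dBFS requires -9 − (-20) = 11 dB of make-up.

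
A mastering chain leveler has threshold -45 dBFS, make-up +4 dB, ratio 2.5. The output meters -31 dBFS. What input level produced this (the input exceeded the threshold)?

Stripping the +4 dB make-up gives -35 dBFS at the gain stage.
That's 10 dB above the -45 dBFS threshold.
Before 2.5:1 compression the overshoot was 10 × 2.5 = 25 dB, so input = -45 + 25 = -20 dBFS.

-20 dBFS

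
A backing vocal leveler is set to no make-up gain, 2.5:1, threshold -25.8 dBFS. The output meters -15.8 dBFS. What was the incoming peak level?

-0.8 dBFS

Post-compression overshoot = -15.8 − (-25.8) = 10 dB.
Undo the ratio: input overshoot = 10 × 2.5 = 25 dB, giving input = -0.8 dBFS.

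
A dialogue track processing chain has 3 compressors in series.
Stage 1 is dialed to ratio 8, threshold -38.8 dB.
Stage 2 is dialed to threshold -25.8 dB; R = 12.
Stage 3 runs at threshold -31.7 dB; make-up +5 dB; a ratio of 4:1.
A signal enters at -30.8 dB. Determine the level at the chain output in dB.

Stage 1: overshoot 8 dB → 8/8 = 1 dB → -37.8 dB.
Stage 2: -37.8 dB is at or below the -25.8 dB threshold — no compression; output -37.8 dB.
Stage 3: below threshold (-37.8 ≤ -31.7); passes unchanged; make-up brings it to -32.8 dB.

-32.8 dB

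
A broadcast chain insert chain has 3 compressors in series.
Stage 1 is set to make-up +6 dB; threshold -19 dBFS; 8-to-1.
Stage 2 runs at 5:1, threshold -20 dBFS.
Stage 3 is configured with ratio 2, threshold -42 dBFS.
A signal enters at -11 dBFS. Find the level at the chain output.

-30.2 dBFS

Stage 1: overshoot 8 dB → 8/8 = 1 dB → -18 dBFS; +6 dB make-up → -12 dBFS.
Stage 2: overshoot 8 dB → 8/5 = 1.6 dB → -18.4 dBFS.
Stage 3: 23.6 dB above -42 dBFS, reduced 2:1 to 11.8 dB above → -30.2 dBFS.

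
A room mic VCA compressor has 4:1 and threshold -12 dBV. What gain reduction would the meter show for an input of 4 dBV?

The signal is 16 dB above threshold.
A 4:1 ratio leaves 4 dB of that excess.
So the signal is attenuated by 16 − 4 = 12 dB.

12 dB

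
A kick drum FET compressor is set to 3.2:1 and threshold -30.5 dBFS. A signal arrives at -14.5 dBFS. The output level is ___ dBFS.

-25.5 dBFS

Overshoot: -14.5 − (-30.5) = 16 dB.
At 3.2:1 the overshoot is divided by 3.2, leaving 5 dB above threshold.
So the level is -30.5 + 5 = -25.5 dBFS.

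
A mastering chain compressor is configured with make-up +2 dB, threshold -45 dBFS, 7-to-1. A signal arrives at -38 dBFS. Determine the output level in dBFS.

The input is 7 dB above the -45 dBFS threshold.
7:1 compression reduces that to 7/7 = 1 dB over.
So the level is -45 + 1 = -44 dBFS; make-up adds 2 dB, giving -42 dBFS.

-42 dBFS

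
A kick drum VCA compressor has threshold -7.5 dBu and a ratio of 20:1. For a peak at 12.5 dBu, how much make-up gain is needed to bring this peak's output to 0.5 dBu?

Without make-up, output = threshold + overshoot/20 = -7.5 + 1 = -6.5 dBu.
Gap to target: 7 dB.

7 dB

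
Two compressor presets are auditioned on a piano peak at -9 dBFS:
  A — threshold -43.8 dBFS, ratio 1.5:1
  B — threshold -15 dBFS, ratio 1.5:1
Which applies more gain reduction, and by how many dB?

A, by 9.6 dB

A: 34.8 dB over, compressed to 23.2 dB over, so 11.6 dB of GR.
B: 6 dB over, compressed to 4 dB over, so 2 dB of GR.
A reduces 9.6 dB more.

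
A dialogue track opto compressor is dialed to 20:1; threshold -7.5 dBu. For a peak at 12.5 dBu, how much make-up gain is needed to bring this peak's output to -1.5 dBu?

5 dB

The peak compresses to -7.5 + 20/20 = -6.5 dBu.
To reach -1.5 dBu requires -1.5 − (-6.5) = 5 dB of make-up.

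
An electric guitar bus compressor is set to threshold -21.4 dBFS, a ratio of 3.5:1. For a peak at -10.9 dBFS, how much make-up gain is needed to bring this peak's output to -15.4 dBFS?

3 dB

The peak compresses to -21.4 + 10.5/3.5 = -18.4 dBFS.
To reach -15.4 dBFS requires -15.4 − (-18.4) = 3 dB of make-up.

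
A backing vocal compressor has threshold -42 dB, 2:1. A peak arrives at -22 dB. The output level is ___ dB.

-22 dB sits 20 dB over threshold.
2:1 compression reduces that to 20/2 = 10 dB over.
Output = -42 + 10 = -32 dB.

-32 dB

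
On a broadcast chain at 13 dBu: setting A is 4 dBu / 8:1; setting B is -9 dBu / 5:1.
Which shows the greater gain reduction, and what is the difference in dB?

B, by 9.725 dB

A: GR = 9 − 9/8 = 7.875 dB.
B: GR = 22 − 22/5 = 17.6 dB.
B applies 9.725 dB more gain reduction.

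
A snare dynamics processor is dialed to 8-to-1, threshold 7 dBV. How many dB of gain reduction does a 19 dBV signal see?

The signal is 12 dB above threshold.
After 8:1 compression the overshoot becomes 12/8 = 1.5 dB.
Gain reduction = 12 − 1.5 = 10.5 dB.

10.5 dB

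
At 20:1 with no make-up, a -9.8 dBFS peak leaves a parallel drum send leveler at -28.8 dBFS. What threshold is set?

-29.8 dBFS

Input is 20 dB above T (since output overshoot × R = input overshoot: (-28.8 − T)·20 = -9.8 − T gives T = -29.8 dBFS).
Check: -29.8 + (-9.8 − (-29.8))/20 = -29.8 + 1 = -28.8 dBFS. ✓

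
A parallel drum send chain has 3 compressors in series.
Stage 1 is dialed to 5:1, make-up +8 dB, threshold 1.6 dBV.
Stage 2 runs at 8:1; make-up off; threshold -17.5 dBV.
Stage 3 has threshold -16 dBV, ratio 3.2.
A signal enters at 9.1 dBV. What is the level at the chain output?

Stage 1: overshoot 7.5 dB → 7.5/5 = 1.5 dB → 3.1 dBV; +8 dB make-up → 11.1 dBV.
Stage 2: overshoot 28.6 dB → 28.6/8 = 3.575 dB → -13.925 dBV.
Stage 3: overshoot 2.075 dB → 2.075/3.2 = 0.648438 dB → -15.351562 dBV.

-15.351562 dBV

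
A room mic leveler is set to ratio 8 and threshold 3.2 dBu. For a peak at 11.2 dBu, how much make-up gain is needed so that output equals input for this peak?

Without make-up, output = threshold + overshoot/8 = 3.2 + 1 = 4.2 dBu.
Gap to target: 7 dB.

7 dB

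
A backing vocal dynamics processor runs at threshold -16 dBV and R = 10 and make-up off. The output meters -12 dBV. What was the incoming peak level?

24 dBV

The compressed level sits -12 − (-16) = 4 dB over threshold.
Input overshoot = R × output overshoot = 40 dB → input = -16 + 40 = 24 dBV.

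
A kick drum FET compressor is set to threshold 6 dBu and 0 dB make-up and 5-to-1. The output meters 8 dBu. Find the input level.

16 dBu

That's 2 dB above the 6 dBu threshold.
Before 5:1 compression the overshoot was 2 × 5 = 10 dB, so input = 6 + 10 = 16 dBu.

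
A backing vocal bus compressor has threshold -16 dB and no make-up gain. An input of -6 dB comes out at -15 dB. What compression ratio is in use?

Input overshoot = -6 − (-16) = 10 dB; output overshoot = -15 − (-16) = 1 dB.
Ratio = 10 / 1 = 10.

10:1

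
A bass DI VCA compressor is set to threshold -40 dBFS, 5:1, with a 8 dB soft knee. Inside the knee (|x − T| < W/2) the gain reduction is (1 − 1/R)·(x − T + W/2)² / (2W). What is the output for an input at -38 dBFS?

x − T + W/2 = -38 − (-40) + 4 = 6.
GR = (1 − 1/5) × 6² / 16 = 0.8 × 36 / 16 = 1.8 dB.
Output = -38 − 1.8 = -39.8 dBFS.

-39.8 dBFS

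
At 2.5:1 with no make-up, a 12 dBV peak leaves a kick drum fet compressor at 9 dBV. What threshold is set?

Gain reduction = 12 − 9 = 3 dB; output overshoot = GR / (R − 1) = 3 / 1.5 = 2 dB.
Threshold = output − output overshoot = 9 − 2 = 7 dBV.

7 dBV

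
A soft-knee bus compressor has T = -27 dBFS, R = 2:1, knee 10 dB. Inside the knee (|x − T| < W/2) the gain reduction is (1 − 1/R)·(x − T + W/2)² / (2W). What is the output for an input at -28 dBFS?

x − T + W/2 = -28 − (-27) + 5 = 4.
GR = (1 − 1/2) × 4² / 20 = 0.5 × 16 / 20 = 0.4 dB.
Output = -28 − 0.4 = -28.4 dBFS.

-28.4 dBFS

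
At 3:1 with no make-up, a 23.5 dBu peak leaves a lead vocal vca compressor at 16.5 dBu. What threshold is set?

Input is 10.5 dB above T (since output overshoot × R = input overshoot: (16.5 − T)·3 = 23.5 − T gives T = 13 dBu).
Check: 13 + (23.5 − 13)/3 = 13 + 3.5 = 16.5 dBu. ✓

13 dBu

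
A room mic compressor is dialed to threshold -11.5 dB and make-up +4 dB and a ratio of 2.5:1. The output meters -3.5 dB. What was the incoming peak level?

Stripping the +4 dB make-up gives -7.5 dB at the gain stage.
That's 4 dB above the -11.5 dB threshold.
Undo the ratio: input overshoot = 4 × 2.5 = 10 dB, giving input = -1.5 dB.

-1.5 dB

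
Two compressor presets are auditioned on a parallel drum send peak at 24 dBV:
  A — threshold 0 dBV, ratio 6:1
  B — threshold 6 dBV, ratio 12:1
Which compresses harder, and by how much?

A, by 3.5 dB

A: 24 dB over, compressed to 4 dB over, so 20 dB of GR.
B: 18 dB over, compressed to 1.5 dB over, so 16.5 dB of GR.
A applies 3.5 dB more gain reduction.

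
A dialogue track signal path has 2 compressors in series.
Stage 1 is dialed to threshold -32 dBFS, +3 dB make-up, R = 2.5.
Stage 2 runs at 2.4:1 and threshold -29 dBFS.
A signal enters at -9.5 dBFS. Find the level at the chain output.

Stage 1: -9.5 dBFS is 22.5 dB over -32 dBFS; at 2.5:1 that becomes 9 dB over, giving -23 dBFS; +3 dB make-up → -20 dBFS.
Stage 2: 9 dB above -29 dBFS, reduced 2.4:1 to 3.75 dB above → -25.25 dBFS.

-25.25 dBFS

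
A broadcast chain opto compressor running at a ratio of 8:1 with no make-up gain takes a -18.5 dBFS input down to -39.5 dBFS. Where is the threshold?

Let T be the threshold. Output overshoot = (input overshoot)/R, so -39.5 − T = (-18.5 − T)/8.
8·(-39.5 − T) = -18.5 − T → 7·T = -316 − (-18.5) = -297.5.
T = -297.5/7 = -42.5 dBFS.

-42.5 dBFS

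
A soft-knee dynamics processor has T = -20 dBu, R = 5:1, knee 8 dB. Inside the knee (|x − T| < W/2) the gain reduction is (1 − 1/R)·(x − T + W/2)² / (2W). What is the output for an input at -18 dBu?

-19.8 dBu

x − T + W/2 = -18 − (-20) + 4 = 6.
GR = (1 − 1/5) × 6² / 16 = 0.8 × 36 / 16 = 1.8 dB.
Output = -18 − 1.8 = -19.8 dBu.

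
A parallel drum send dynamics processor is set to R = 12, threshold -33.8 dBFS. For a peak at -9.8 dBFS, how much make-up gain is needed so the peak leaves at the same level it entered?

Without make-up, output = threshold + overshoot/12 = -33.8 + 2 = -31.8 dBFS.
Gap to target: 22 dB.

22 dB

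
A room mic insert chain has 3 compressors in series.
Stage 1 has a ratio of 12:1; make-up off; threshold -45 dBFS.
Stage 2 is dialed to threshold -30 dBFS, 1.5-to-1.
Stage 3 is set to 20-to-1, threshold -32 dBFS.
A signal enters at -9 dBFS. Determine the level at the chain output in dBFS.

-42 dBFS

Stage 1: 36 dB above -45 dBFS, reduced 12:1 to 3 dB above → -42 dBFS.
Stage 2: below threshold (-42 ≤ -30); passes unchanged; output -42 dBFS.
Stage 3: -42 dBFS ≤ -32 dBFS, so stage 3 doesn't engage; output -42 dBFS.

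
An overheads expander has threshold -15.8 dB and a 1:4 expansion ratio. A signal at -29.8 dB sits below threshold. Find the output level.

-71.8 dB

The input is 14 dB below the -15.8 dB threshold.
A 1:4 expander multiplies undershoot by 4: 14 × 4 = 56 dB below threshold.
Output = -15.8 − 56 = -71.8 dB.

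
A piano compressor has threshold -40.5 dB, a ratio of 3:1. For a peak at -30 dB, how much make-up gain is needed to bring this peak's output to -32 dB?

Without make-up, output = threshold + overshoot/3 = -40.5 + 3.5 = -37 dB.
Gap to target: 5 dB.

5 dB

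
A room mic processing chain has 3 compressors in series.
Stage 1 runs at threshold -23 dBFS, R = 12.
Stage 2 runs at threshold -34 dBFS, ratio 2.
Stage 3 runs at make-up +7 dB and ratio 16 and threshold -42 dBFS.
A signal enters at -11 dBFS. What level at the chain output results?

Stage 1: -11 dBFS is 12 dB over -23 dBFS; at 12:1 that becomes 1 dB over, giving -22 dBFS.
Stage 2: -22 dBFS is 12 dB over -34 dBFS; at 2:1 that becomes 6 dB over, giving -28 dBFS.
Stage 3: -28 dBFS is 14 dB over -42 dBFS; at 16:1 that becomes 0.875 dB over, giving -41.125 dBFS; +7 dB make-up → -34.125 dBFS.

-34.125 dBFS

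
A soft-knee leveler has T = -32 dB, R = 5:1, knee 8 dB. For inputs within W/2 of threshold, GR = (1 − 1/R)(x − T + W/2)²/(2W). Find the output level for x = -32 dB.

x − T + W/2 = -32 − (-32) + 4 = 4.
GR = (1 − 1/5) × 4² / 16 = 0.8 × 16 / 16 = 0.8 dB.
Output = -32 − 0.8 = -32.8 dB.

-32.8 dB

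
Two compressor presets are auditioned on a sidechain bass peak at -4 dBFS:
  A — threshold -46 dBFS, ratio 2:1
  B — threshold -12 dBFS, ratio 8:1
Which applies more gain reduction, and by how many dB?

A, by 14 dB

A: 42 dB over, compressed to 21 dB over, so 21 dB of GR.
B: 8 dB over, compressed to 1 dB over, so 7 dB of GR.
Difference: 14 dB in favour of A.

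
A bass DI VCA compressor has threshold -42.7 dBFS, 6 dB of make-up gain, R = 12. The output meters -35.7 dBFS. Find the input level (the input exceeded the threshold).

Stripping the +6 dB make-up gives -41.7 dBFS at the gain stage.
That's 1 dB above the -42.7 dBFS threshold.
Undo the ratio: input overshoot = 1 × 12 = 12 dB, giving input = -30.7 dBFS.

-30.7 dBFS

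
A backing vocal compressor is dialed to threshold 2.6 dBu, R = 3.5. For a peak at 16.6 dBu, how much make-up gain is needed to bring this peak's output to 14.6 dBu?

The peak compresses to 2.6 + 14/3.5 = 6.6 dBu.
To reach 14.6 dBu requires 14.6 − 6.6 = 8 dB of make-up.

8 dB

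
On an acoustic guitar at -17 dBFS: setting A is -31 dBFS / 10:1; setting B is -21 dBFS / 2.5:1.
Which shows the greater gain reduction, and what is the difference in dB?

A: GR = 14 − 14/10 = 12.6 dB.
B: GR = 4 − 4/2.5 = 2.4 dB.
A reduces 10.2 dB more.

A, by 10.2 dB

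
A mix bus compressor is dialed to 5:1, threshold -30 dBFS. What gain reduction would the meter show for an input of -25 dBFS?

The signal is 5 dB above threshold.
After 5:1 compression the overshoot becomes 5/5 = 1 dB.
GR = overshoot in − overshoot out = 5 − 1 = 4 dB.

4 dB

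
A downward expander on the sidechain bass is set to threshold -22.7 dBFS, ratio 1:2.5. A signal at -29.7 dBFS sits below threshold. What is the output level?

The input is 7 dB below the -22.7 dBFS threshold.
A 1:2.5 expander multiplies undershoot by 2.5: 7 × 2.5 = 17.5 dB below threshold.
Output = -22.7 − 17.5 = -40.2 dBFS.

-40.2 dBFS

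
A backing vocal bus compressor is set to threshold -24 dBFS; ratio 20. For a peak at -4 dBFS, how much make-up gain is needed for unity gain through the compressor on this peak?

Overshoot 20 dB → 20/20 = 1 dB after compression, so the compressed level is -24 + 1 = -23 dBFS.
Make-up = target − compressed = -4 − (-23) = 19 dB.

19 dB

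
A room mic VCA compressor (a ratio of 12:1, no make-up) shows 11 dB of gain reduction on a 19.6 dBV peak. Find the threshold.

Gain reduction = 19.6 − 8.6 = 11 dB; output overshoot = GR / (R − 1) = 11 / 11 = 1 dB.
Threshold = output − output overshoot = 8.6 − 1 = 7.6 dBV.

7.6 dBV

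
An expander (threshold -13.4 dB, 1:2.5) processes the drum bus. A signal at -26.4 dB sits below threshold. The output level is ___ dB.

-45.9 dB

Undershoot = (-13.4) − (-26.4) = 13 dB.
At 1:2.5, that expands to 32.5 dB under threshold.
Output = -13.4 − 32.5 = -45.9 dB.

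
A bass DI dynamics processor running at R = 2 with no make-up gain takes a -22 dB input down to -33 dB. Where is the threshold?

Gain reduction = -22 − (-33) = 11 dB; output overshoot = GR / (R − 1) = 11 / 1 = 11 dB.
Threshold = output − output overshoot = -33 − 11 = -44 dB.

-44 dB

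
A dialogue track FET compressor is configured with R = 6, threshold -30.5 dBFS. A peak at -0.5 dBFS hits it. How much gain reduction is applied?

The signal is 30 dB above threshold.
After 6:1 compression the overshoot becomes 30/6 = 5 dB.
So the signal is attenuated by 30 − 5 = 25 dB.

25 dB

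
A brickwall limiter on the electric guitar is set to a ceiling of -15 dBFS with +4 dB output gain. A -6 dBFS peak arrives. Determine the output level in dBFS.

-11 dBFS

At ∞:1, everything above -15 dBFS is held at the ceiling.
Output gain then adds 4 dB: -15 + 4 = -11 dBFS.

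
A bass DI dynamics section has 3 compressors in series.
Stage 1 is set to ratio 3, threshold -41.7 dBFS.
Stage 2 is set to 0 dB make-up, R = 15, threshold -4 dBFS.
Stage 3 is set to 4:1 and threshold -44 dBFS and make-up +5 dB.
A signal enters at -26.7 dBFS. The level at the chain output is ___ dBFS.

Stage 1: -26.7 dBFS is 15 dB over -41.7 dBFS; at 3:1 that becomes 5 dB over, giving -36.7 dBFS.
Stage 2: -36.7 dBFS is at or below the -4 dBFS threshold — no compression; output -36.7 dBFS.
Stage 3: 7.3 dB above -44 dBFS, reduced 4:1 to 1.825 dB above → -42.175 dBFS; +5 dB make-up → -37.175 dBFS.

-37.175 dBFS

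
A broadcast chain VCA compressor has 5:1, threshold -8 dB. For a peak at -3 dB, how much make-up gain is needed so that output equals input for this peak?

Without make-up, output = threshold + overshoot/5 = -8 + 1 = -7 dB.
Gap to target: 4 dB.

4 dB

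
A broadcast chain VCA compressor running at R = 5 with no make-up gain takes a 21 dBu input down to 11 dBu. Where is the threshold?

Input is 12.5 dB above T (since output overshoot × R = input overshoot: (11 − T)·5 = 21 − T gives T = 8.5 dBu).
Check: 8.5 + (21 − 8.5)/5 = 8.5 + 2.5 = 11 dBu. ✓

8.5 dBu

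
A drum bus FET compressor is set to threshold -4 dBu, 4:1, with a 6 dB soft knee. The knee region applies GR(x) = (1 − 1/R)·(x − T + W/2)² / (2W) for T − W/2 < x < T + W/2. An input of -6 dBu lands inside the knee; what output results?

-6.0625 dBu

x − T + W/2 = -6 − (-4) + 3 = 1.
GR = (1 − 1/4) × 1² / 12 = 0.75 × 1 / 12 = 0.0625 dB.
Output = -6 − 0.0625 = -6.0625 dBu.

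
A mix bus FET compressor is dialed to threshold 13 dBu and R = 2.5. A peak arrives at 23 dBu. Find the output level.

17 dBu

23 dBu sits 10 dB over threshold.
At 2.5:1 the overshoot is divided by 2.5, leaving 4 dB above threshold.
That puts the output at 17 dBu.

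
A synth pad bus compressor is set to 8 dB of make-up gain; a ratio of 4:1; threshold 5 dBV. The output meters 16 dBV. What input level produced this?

17 dBV

Stripping the +8 dB make-up gives 8 dBV at the gain stage.
The compressed level sits 8 − 5 = 3 dB over threshold.
Before 4:1 compression the overshoot was 3 × 4 = 12 dB, so input = 5 + 12 = 17 dBV.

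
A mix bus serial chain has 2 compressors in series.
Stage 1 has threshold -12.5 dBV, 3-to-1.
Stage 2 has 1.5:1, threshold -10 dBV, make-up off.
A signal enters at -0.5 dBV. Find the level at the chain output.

Stage 1: overshoot 12 dB → 12/3 = 4 dB → -8.5 dBV.
Stage 2: -8.5 dBV is 1.5 dB over -10 dBV; at 1.5:1 that becomes 1 dB over, giving -9 dBV.

-9 dBV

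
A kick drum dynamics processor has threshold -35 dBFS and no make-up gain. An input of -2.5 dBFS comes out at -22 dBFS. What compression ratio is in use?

Input overshoot = -2.5 − (-35) = 32.5 dB; output overshoot = -22 − (-35) = 13 dB.
Ratio = 32.5 / 13 = 2.5.

2.5:1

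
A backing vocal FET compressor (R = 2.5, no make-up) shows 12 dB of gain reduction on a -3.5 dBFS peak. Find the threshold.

-23.5 dBFS

Gain reduction = -3.5 − (-15.5) = 12 dB; output overshoot = GR / (R − 1) = 12 / 1.5 = 8 dB.
Threshold = output − output overshoot = -15.5 − 8 = -23.5 dBFS.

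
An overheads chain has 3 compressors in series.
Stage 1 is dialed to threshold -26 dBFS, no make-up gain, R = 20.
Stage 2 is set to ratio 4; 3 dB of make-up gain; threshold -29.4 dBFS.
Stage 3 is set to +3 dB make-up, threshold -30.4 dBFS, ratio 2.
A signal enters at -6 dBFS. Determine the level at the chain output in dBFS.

-24.85 dBFS

Stage 1: overshoot 20 dB → 20/20 = 1 dB → -25 dBFS.
Stage 2: -25 dBFS is 4.4 dB over -29.4 dBFS; at 4:1 that becomes 1.1 dB over, giving -28.3 dBFS; +3 dB make-up → -25.3 dBFS.
Stage 3: 5.1 dB above -30.4 dBFS, reduced 2:1 to 2.55 dB above → -27.85 dBFS; +3 dB make-up → -24.85 dBFS.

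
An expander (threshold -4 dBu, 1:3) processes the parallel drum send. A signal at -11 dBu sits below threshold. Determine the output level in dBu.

-25 dBu

The input is 7 dB below the -4 dBu threshold.
A 1:3 expander multiplies undershoot by 3: 7 × 3 = 21 dB below threshold.
Output = -4 − 21 = -25 dBu.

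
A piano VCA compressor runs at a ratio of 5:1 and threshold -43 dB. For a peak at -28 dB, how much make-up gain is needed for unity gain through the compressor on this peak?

12 dB

Without make-up, output = threshold + overshoot/5 = -43 + 3 = -40 dB.
Gap to target: 12 dB.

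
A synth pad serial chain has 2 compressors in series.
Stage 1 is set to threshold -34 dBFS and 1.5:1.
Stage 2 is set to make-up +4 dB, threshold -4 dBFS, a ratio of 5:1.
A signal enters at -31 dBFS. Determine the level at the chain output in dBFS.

-28 dBFS

Stage 1: -31 dBFS is 3 dB over -34 dBFS; at 1.5:1 that becomes 2 dB over, giving -32 dBFS.
Stage 2: -32 dBFS ≤ -4 dBFS, so stage 2 doesn't engage; make-up brings it to -28 dBFS.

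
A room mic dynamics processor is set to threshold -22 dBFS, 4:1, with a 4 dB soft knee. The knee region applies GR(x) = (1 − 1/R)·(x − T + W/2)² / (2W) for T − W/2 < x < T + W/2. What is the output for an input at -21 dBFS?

x − T + W/2 = -21 − (-22) + 2 = 3.
GR = (1 − 1/4) × 3² / 8 = 0.75 × 9 / 8 = 0.84375 dB.
Output = -21 − 0.84375 = -21.84375 dBFS.

-21.84375 dBFS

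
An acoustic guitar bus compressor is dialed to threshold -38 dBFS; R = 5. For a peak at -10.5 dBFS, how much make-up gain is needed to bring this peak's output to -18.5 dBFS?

14 dB

Overshoot 27.5 dB → 27.5/5 = 5.5 dB after compression, so the compressed level is -38 + 5.5 = -32.5 dBFS.
Make-up = target − compressed = -18.5 − (-32.5) = 14 dB.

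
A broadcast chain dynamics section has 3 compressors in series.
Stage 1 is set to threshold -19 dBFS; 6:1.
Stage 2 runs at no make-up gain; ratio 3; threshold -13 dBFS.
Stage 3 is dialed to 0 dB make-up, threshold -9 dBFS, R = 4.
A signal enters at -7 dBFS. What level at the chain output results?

-17 dBFS

Stage 1: overshoot 12 dB → 12/6 = 2 dB → -17 dBFS.
Stage 2: below threshold (-17 ≤ -13); passes unchanged; output -17 dBFS.
Stage 3: -17 dBFS is at or below the -9 dBFS threshold — no compression; output -17 dBFS.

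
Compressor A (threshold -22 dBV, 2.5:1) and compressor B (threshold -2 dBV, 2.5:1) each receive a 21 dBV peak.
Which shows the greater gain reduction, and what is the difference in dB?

A: GR = 43 − 43/2.5 = 25.8 dB.
B: GR = 23 − 23/2.5 = 13.8 dB.
Difference: 12 dB in favour of A.

A, by 12 dB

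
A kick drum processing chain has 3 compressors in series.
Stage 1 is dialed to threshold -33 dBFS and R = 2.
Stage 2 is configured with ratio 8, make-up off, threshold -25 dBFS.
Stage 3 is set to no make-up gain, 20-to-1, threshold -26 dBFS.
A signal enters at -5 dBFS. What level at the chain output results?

Stage 1: -5 dBFS is 28 dB over -33 dBFS; at 2:1 that becomes 14 dB over, giving -19 dBFS.
Stage 2: 6 dB above -25 dBFS, reduced 8:1 to 0.75 dB above → -24.25 dBFS.
Stage 3: 1.75 dB above -26 dBFS, reduced 20:1 to 0.0875 dB above → -25.9125 dBFS.

-25.9125 dBFS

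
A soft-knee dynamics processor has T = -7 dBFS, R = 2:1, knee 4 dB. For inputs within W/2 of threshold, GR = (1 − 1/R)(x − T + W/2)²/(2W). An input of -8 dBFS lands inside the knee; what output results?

x − T + W/2 = -8 − (-7) + 2 = 1.
GR = (1 − 1/2) × 1² / 8 = 0.5 × 1 / 8 = 0.0625 dB.
Output = -8 − 0.0625 = -8.0625 dBFS.

-8.0625 dBFS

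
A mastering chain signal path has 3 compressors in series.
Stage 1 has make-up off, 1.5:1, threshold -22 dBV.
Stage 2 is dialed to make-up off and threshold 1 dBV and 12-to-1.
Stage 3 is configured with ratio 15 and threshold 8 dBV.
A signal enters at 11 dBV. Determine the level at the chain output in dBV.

0 dBV

Stage 1: overshoot 33 dB → 33/1.5 = 22 dB → 0 dBV.
Stage 2: below threshold (0 ≤ 1); passes unchanged; output 0 dBV.
Stage 3: 0 dBV ≤ 8 dBV, so stage 3 doesn't engage; output 0 dBV.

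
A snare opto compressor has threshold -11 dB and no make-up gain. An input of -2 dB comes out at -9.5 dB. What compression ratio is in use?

Input overshoot = -2 − (-11) = 9 dB; output overshoot = -9.5 − (-11) = 1.5 dB.
Ratio = 9 / 1.5 = 6.

6:1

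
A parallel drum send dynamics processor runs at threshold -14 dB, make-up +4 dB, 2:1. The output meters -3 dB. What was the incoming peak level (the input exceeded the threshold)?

0 dB

Before make-up, the level was -3 − 4 = -7 dB.
That's 7 dB above the -14 dB threshold.
Before 2:1 compression the overshoot was 7 × 2 = 14 dB, so input = -14 + 14 = 0 dB.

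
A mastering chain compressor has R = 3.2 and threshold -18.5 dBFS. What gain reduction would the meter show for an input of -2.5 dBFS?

11 dB

-2.5 dBFS exceeds the threshold by 16 dB.
At 3.2:1, output sits 16/3.2 = 5 dB above threshold.
GR = overshoot in − overshoot out = 16 − 5 = 11 dB.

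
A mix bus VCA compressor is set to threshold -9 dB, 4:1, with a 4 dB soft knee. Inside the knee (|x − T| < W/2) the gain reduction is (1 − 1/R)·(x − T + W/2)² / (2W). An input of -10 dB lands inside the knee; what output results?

x − T + W/2 = -10 − (-9) + 2 = 1.
GR = (1 − 1/4) × 1² / 8 = 0.75 × 1 / 8 = 0.09375 dB.
Output = -10 − 0.09375 = -10.09375 dB.

-10.09375 dB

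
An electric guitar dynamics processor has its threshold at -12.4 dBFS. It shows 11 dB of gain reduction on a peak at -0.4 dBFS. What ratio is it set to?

Input overshoot = -0.4 − (-12.4) = 12 dB.
Output overshoot = 12 − 11 = 1 dB.
Ratio = input overshoot / output overshoot = 12 / 1 = 12.

12:1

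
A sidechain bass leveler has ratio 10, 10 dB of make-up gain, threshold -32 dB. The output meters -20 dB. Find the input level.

-12 dB

Before make-up, the level was -20 − 10 = -30 dB.
The compressed level sits -30 − (-32) = 2 dB over threshold.
Input overshoot = R × output overshoot = 20 dB → input = -32 + 20 = -12 dB.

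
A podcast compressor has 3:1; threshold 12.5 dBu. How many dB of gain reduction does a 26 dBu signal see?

The signal is 13.5 dB above threshold.
At 3:1, output sits 13.5/3 = 4.5 dB above threshold.
Gain reduction = 13.5 − 4.5 = 9 dB.

9 dB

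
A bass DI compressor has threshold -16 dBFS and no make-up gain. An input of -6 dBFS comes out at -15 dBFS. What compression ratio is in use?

10:1

Input overshoot = -6 − (-16) = 10 dB; output overshoot = -15 − (-16) = 1 dB.
Ratio = 10 / 1 = 10.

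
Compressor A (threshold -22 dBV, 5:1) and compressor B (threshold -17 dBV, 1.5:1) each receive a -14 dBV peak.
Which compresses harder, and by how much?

A: GR = 8 − 8/5 = 6.4 dB.
B: GR = 3 − 3/1.5 = 1 dB.
A applies 5.4 dB more gain reduction.

A, by 5.4 dB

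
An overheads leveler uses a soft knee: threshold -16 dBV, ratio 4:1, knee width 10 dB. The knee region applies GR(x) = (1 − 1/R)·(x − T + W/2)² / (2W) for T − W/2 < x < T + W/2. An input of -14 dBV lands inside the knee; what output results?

-15.8375 dBV

x − T + W/2 = -14 − (-16) + 5 = 7.
GR = (1 − 1/4) × 7² / 20 = 0.75 × 49 / 20 = 1.8375 dB.
Output = -14 − 1.8375 = -15.8375 dBV.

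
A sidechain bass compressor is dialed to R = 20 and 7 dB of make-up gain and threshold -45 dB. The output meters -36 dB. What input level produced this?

Remove make-up: -36 − 7 = -43 dB.
That's 2 dB above the -45 dB threshold.
Input overshoot = R × output overshoot = 40 dB → input = -45 + 40 = -5 dB.

-5 dB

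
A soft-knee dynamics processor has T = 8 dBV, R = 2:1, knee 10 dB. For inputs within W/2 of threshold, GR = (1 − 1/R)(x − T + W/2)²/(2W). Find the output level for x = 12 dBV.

x − T + W/2 = 12 − 8 + 5 = 9.
GR = (1 − 1/2) × 9² / 20 = 0.5 × 81 / 20 = 2.025 dB.
Output = 12 − 2.025 = 9.975 dBV.

9.975 dBV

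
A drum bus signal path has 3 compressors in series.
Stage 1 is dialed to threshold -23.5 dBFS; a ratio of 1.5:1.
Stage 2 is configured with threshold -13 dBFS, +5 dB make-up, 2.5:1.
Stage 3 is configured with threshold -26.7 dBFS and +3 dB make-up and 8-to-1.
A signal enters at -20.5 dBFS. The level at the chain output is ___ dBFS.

Stage 1: overshoot 3 dB → 3/1.5 = 2 dB → -21.5 dBFS.
Stage 2: -21.5 dBFS ≤ -13 dBFS, so stage 2 doesn't engage; make-up brings it to -16.5 dBFS.
Stage 3: 10.2 dB above -26.7 dBFS, reduced 8:1 to 1.275 dB above → -25.425 dBFS; +3 dB make-up → -22.425 dBFS.

-22.425 dBFS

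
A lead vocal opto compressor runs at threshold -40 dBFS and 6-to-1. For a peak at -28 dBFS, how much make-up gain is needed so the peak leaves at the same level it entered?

Without make-up, output = threshold + overshoot/6 = -40 + 2 = -38 dBFS.
Gap to target: 10 dB.

10 dB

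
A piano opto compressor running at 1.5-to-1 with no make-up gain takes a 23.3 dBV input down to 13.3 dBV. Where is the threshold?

Let T be the threshold. Output overshoot = (input overshoot)/R, so 13.3 − T = (23.3 − T)/1.5.
1.5·(13.3 − T) = 23.3 − T → 0.5·T = 19.95 − 23.3 = -3.35.
T = -3.35/0.5 = -6.7 dBV.

-6.7 dBV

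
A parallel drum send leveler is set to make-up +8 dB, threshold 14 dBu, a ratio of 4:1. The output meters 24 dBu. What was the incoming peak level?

22 dBu

Before make-up, the level was 24 − 8 = 16 dBu.
That's 2 dB above the 14 dBu threshold.
Undo the ratio: input overshoot = 2 × 4 = 8 dB, giving input = 22 dBu.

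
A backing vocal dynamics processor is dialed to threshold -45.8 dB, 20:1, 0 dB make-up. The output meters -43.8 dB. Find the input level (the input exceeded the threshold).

-5.8 dB

The compressed level sits -43.8 − (-45.8) = 2 dB over threshold.
Before 20:1 compression the overshoot was 2 × 20 = 40 dB, so input = -45.8 + 40 = -5.8 dB.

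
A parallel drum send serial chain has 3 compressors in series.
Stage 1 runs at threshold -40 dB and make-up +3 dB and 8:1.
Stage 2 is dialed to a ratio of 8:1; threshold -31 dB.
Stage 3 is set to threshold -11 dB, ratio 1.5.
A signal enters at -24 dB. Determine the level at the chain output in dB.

-35 dB

Stage 1: 16 dB above -40 dB, reduced 8:1 to 2 dB above → -38 dB; +3 dB make-up → -35 dB.
Stage 2: -35 dB is at or below the -31 dB threshold — no compression; output -35 dB.
Stage 3: -35 dB is at or below the -11 dB threshold — no compression; output -35 dB.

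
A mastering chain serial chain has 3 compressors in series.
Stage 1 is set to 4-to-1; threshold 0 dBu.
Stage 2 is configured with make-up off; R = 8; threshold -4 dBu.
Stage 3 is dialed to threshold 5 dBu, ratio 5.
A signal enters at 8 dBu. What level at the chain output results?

-3.25 dBu

Stage 1: 8 dB above 0 dBu, reduced 4:1 to 2 dB above → 2 dBu.
Stage 2: 2 dBu is 6 dB over -4 dBu; at 8:1 that becomes 0.75 dB over, giving -3.25 dBu.
Stage 3: -3.25 dBu is at or below the 5 dBu threshold — no compression; output -3.25 dBu.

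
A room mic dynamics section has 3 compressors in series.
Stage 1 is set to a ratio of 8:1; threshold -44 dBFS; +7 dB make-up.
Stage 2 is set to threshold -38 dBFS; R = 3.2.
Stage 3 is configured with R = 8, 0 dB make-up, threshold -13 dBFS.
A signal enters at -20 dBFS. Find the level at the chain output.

-36.75 dBFS

Stage 1: -20 dBFS is 24 dB over -44 dBFS; at 8:1 that becomes 3 dB over, giving -41 dBFS; +7 dB make-up → -34 dBFS.
Stage 2: overshoot 4 dB → 4/3.2 = 1.25 dB → -36.75 dBFS.
Stage 3: -36.75 dBFS is at or below the -13 dBFS threshold — no compression; output -36.75 dBFS.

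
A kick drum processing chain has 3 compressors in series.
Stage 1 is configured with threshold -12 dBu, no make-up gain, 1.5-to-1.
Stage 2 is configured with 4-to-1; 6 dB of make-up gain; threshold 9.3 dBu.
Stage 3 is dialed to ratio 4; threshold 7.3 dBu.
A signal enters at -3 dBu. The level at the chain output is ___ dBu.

0 dBu

Stage 1: 9 dB above -12 dBu, reduced 1.5:1 to 6 dB above → -6 dBu.
Stage 2: -6 dBu ≤ 9.3 dBu, so stage 2 doesn't engage; make-up brings it to 0 dBu.
Stage 3: 0 dBu ≤ 7.3 dBu, so stage 3 doesn't engage; output 0 dBu.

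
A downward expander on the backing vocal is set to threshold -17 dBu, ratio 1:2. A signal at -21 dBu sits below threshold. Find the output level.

-25 dBu

The input is 4 dB below the -17 dBu threshold.
A 1:2 expander multiplies undershoot by 2: 4 × 2 = 8 dB below threshold.
Output = -17 − 8 = -25 dBu.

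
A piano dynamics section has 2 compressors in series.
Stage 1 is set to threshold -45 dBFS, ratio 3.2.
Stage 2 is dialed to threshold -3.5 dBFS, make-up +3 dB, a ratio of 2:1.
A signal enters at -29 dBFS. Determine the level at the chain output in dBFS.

Stage 1: -29 dBFS is 16 dB over -45 dBFS; at 3.2:1 that becomes 5 dB over, giving -40 dBFS.
Stage 2: -40 dBFS ≤ -3.5 dBFS, so stage 2 doesn't engage; make-up brings it to -37 dBFS.

-37 dBFS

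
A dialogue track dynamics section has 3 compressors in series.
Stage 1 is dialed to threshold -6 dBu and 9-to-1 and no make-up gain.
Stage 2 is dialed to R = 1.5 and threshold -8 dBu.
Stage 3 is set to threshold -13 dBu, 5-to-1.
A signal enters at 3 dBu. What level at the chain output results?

-11.6 dBu

Stage 1: 3 dBu is 9 dB over -6 dBu; at 9:1 that becomes 1 dB over, giving -5 dBu.
Stage 2: 3 dB above -8 dBu, reduced 1.5:1 to 2 dB above → -6 dBu.
Stage 3: overshoot 7 dB → 7/5 = 1.4 dB → -11.6 dBu.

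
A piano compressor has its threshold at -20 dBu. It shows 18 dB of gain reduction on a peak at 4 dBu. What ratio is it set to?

4:1

Input overshoot = 4 − (-20) = 24 dB.
Output overshoot = 24 − 18 = 6 dB.
Ratio = input overshoot / output overshoot = 24 / 6 = 4.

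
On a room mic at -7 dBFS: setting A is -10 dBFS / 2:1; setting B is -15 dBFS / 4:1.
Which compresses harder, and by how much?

A: GR = 3 − 3/2 = 1.5 dB.
B: GR = 8 − 8/4 = 6 dB.
B applies 4.5 dB more gain reduction.

B, by 4.5 dB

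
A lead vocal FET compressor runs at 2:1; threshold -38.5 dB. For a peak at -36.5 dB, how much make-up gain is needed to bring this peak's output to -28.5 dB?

9 dB

The peak compresses to -38.5 + 2/2 = -37.5 dB.
To reach -28.5 dB requires -28.5 − (-37.5) = 9 dB of make-up.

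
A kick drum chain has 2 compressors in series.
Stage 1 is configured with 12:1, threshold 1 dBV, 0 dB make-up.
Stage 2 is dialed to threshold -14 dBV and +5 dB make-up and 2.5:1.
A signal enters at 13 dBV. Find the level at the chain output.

Stage 1: 13 dBV is 12 dB over 1 dBV; at 12:1 that becomes 1 dB over, giving 2 dBV.
Stage 2: 2 dBV is 16 dB over -14 dBV; at 2.5:1 that becomes 6.4 dB over, giving -7.6 dBV; +5 dB make-up → -2.6 dBV.

-2.6 dBV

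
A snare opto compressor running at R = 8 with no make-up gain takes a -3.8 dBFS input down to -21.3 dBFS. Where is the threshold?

Input is 20 dB above T (since output overshoot × R = input overshoot: (-21.3 − T)·8 = -3.8 − T gives T = -23.8 dBFS).
Check: -23.8 + (-3.8 − (-23.8))/8 = -23.8 + 2.5 = -21.3 dBFS. ✓

-23.8 dBFS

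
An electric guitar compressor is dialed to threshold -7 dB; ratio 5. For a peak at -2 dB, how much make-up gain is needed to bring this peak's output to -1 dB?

Overshoot 5 dB → 5/5 = 1 dB after compression, so the compressed level is -7 + 1 = -6 dB.
Make-up = target − compressed = -1 − (-6) = 5 dB.

5 dB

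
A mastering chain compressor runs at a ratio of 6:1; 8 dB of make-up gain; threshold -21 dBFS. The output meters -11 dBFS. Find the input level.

Before make-up, the level was -11 − 8 = -19 dBFS.
The compressed level sits -19 − (-21) = 2 dB over threshold.
Undo the ratio: input overshoot = 2 × 6 = 12 dB, giving input = -9 dBFS.

-9 dBFS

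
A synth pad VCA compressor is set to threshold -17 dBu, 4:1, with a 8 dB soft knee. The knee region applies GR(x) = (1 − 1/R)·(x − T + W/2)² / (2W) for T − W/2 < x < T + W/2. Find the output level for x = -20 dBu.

-20.046875 dBu

x − T + W/2 = -20 − (-17) + 4 = 1.
GR = (1 − 1/4) × 1² / 16 = 0.75 × 1 / 16 = 0.046875 dB.
Output = -20 − 0.046875 = -20.046875 dBu.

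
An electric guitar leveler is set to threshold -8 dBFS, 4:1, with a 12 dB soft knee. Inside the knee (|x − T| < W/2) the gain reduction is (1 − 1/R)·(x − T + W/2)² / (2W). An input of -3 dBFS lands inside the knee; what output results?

x − T + W/2 = -3 − (-8) + 6 = 11.
GR = (1 − 1/4) × 11² / 24 = 0.75 × 121 / 24 = 3.78125 dB.
Output = -3 − 3.78125 = -6.78125 dBFS.

-6.78125 dBFS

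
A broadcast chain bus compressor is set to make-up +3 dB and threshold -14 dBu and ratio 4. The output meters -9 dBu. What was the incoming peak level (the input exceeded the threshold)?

Stripping the +3 dB make-up gives -12 dBu at the gain stage.
The compressed level sits -12 − (-14) = 2 dB over threshold.
Input overshoot = R × output overshoot = 8 dB → input = -14 + 8 = -6 dBu.

-6 dBu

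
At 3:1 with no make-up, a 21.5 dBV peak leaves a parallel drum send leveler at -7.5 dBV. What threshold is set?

-22 dBV

Input is 43.5 dB above T (since output overshoot × R = input overshoot: (-7.5 − T)·3 = 21.5 − T gives T = -22 dBV).
Check: -22 + (21.5 − (-22))/3 = -22 + 14.5 = -7.5 dBV. ✓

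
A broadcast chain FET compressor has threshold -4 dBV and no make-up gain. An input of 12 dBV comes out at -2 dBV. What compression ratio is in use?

Input overshoot = 12 − (-4) = 16 dB; output overshoot = -2 − (-4) = 2 dB.
Ratio = 16 / 2 = 8.

8:1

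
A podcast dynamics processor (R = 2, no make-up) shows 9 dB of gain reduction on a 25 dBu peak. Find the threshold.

Gain reduction = 25 − 16 = 9 dB; output overshoot = GR / (R − 1) = 9 / 1 = 9 dB.
Threshold = output − output overshoot = 16 − 9 = 7 dBu.

7 dBu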